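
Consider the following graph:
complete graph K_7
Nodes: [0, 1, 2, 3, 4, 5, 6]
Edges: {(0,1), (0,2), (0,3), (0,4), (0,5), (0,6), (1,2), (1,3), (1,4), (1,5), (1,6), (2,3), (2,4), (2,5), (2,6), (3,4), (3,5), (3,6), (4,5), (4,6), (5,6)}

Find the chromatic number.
χ(G) = 7

Clique number ω(G) = 7 (lower bound: χ ≥ ω).
The clique on [0, 1, 2, 3, 4, 5, 6] has size 7, forcing χ ≥ 7, and the coloring below uses 7 colors, so χ(G) = 7.
A valid 7-coloring: color 1: [5]; color 2: [1]; color 3: [4]; color 4: [6]; color 5: [0]; color 6: [2]; color 7: [3].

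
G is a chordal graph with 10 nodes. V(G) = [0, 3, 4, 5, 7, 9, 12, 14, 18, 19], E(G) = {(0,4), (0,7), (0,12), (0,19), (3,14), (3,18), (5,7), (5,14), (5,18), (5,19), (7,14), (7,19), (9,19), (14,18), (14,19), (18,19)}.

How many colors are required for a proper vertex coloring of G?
Clique number ω(G) = 4 (lower bound: χ ≥ ω).
The clique on [5, 14, 18, 19] has size 4, forcing χ ≥ 4, and the coloring below uses 4 colors, so χ(G) = 4.
A valid 4-coloring: color 1: [3, 4, 12, 19]; color 2: [0, 9, 14]; color 3: [7, 18]; color 4: [5].

χ(G) = 4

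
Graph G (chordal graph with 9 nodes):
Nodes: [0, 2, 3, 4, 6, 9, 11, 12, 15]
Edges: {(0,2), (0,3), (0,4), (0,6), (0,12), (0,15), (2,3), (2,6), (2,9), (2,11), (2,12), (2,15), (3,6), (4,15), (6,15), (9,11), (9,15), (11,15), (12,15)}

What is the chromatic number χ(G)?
χ(G) = 4

Clique number ω(G) = 4 (lower bound: χ ≥ ω).
The clique on [0, 2, 3, 6] has size 4, forcing χ ≥ 4, and the coloring below uses 4 colors, so χ(G) = 4.
A valid 4-coloring: color 1: [3, 15]; color 2: [2, 4]; color 3: [0, 9]; color 4: [6, 11, 12].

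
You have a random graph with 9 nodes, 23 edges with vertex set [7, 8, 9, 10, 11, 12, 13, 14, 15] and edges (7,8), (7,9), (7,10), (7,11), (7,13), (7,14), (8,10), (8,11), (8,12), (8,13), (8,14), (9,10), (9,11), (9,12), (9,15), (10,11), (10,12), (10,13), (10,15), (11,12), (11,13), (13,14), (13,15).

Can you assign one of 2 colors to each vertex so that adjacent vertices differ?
No, G is not 2-colorable

The clique on vertices [7, 8, 10, 11, 13] has size 5 > 2, so it alone needs 5 colors.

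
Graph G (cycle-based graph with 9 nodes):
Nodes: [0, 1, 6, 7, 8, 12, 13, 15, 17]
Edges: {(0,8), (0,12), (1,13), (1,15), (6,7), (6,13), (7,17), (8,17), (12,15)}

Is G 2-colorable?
No, G is not 2-colorable

Odd cycle [6, 7, 17, 8, 0, 12, 15, 1, 13] needs 3 colors (χ ≥ 3).
Hence χ(G) ≥ 3 > 2, so no proper 2-coloring exists.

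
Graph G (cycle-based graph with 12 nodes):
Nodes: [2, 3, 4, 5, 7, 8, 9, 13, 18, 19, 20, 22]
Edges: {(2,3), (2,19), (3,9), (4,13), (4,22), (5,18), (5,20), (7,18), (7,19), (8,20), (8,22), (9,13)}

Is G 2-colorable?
A valid 2-coloring: color 1: [2, 4, 5, 7, 8, 9]; color 2: [3, 13, 18, 19, 20, 22].
(χ(G) = 2 ≤ 2.)

Yes, G is 2-colorable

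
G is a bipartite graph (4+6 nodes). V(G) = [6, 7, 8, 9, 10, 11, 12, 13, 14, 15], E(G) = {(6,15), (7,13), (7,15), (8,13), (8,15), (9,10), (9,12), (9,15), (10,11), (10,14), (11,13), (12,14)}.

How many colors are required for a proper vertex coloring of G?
Clique number ω(G) = 2 (lower bound: χ ≥ ω).
The graph is bipartite (no odd cycle), so 2 colors suffice: χ(G) = 2.
A valid 2-coloring: color 1: [10, 12, 13, 15]; color 2: [6, 7, 8, 9, 11, 14].

χ(G) = 2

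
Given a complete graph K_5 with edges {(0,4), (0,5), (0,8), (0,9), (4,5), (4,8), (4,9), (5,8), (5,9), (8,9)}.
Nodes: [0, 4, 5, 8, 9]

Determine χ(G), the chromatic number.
χ(G) = 5

Clique number ω(G) = 5 (lower bound: χ ≥ ω).
The clique on [0, 4, 5, 8, 9] has size 5, forcing χ ≥ 5, and the coloring below uses 5 colors, so χ(G) = 5.
A valid 5-coloring: color 1: [0]; color 2: [9]; color 3: [8]; color 4: [4]; color 5: [5].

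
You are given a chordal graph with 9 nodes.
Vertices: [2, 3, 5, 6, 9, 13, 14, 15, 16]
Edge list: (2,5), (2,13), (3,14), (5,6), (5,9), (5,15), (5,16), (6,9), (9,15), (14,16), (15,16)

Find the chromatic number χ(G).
Clique number ω(G) = 3 (lower bound: χ ≥ ω).
The clique on [5, 15, 16] has size 3, forcing χ ≥ 3, and the coloring below uses 3 colors, so χ(G) = 3.
A valid 3-coloring: color 1: [5, 13, 14]; color 2: [2, 3, 9, 16]; color 3: [6, 15].

χ(G) = 3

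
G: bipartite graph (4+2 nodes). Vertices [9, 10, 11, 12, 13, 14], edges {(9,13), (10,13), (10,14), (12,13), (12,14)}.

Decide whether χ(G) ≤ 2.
Yes, G is 2-colorable

A valid 2-coloring: color 1: [11, 13, 14]; color 2: [9, 10, 12].
(χ(G) = 2 ≤ 2.)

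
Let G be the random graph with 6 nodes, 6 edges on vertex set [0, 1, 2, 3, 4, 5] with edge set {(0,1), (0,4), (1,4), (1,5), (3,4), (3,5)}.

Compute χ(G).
Clique number ω(G) = 3 (lower bound: χ ≥ ω).
The clique on [0, 1, 4] has size 3, forcing χ ≥ 3, and the coloring below uses 3 colors, so χ(G) = 3.
A valid 3-coloring: color 1: [2, 4, 5]; color 2: [1, 3]; color 3: [0].

χ(G) = 3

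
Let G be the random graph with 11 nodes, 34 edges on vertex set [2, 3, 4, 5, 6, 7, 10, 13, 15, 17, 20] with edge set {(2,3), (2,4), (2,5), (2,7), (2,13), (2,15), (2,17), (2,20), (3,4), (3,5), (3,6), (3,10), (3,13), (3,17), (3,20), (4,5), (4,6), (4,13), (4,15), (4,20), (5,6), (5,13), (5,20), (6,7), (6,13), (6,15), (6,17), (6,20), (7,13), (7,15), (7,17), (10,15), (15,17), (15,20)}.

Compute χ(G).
Clique number ω(G) = 5 (lower bound: χ ≥ ω).
The clique on [2, 3, 4, 5, 20] has size 5, forcing χ ≥ 5, and the coloring below uses 5 colors, so χ(G) = 5.
A valid 5-coloring: color 1: [2, 6, 10]; color 2: [3, 15]; color 3: [4, 7]; color 4: [13, 17, 20]; color 5: [5].

χ(G) = 5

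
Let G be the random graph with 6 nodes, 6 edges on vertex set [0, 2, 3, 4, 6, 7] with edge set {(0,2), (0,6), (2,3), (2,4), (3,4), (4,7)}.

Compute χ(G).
Clique number ω(G) = 3 (lower bound: χ ≥ ω).
The clique on [2, 3, 4] has size 3, forcing χ ≥ 3, and the coloring below uses 3 colors, so χ(G) = 3.
A valid 3-coloring: color 1: [0, 4]; color 2: [2, 6, 7]; color 3: [3].

χ(G) = 3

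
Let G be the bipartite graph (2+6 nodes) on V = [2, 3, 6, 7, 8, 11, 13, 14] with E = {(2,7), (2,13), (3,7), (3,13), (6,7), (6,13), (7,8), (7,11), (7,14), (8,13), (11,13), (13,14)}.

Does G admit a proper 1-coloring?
Edge (2,13) forces its endpoints to differ, so 1 color is not enough.

No, G is not 1-colorable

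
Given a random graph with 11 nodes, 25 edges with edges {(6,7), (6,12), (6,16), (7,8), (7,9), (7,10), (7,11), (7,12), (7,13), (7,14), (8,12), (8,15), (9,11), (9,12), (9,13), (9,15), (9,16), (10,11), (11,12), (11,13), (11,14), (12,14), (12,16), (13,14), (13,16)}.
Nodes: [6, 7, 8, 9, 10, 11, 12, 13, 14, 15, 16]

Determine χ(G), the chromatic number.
Clique number ω(G) = 4 (lower bound: χ ≥ ω).
The clique on [7, 9, 11, 12] has size 4, forcing χ ≥ 4, and the coloring below uses 4 colors, so χ(G) = 4.
A valid 4-coloring: color 1: [7, 15, 16]; color 2: [10, 12, 13]; color 3: [6, 8, 11]; color 4: [9, 14].

χ(G) = 4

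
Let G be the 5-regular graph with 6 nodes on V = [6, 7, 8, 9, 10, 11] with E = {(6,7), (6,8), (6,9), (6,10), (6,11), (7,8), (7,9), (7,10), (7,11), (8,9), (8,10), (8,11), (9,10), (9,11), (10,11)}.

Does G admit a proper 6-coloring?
A valid 6-coloring: color 1: [10]; color 2: [6]; color 3: [9]; color 4: [8]; color 5: [11]; color 6: [7].
(χ(G) = 6 ≤ 6.)

Yes, G is 6-colorable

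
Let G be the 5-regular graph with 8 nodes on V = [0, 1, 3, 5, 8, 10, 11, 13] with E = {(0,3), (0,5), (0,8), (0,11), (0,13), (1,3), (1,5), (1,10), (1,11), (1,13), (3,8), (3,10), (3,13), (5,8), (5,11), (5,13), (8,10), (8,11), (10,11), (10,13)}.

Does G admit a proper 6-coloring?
A valid 6-coloring: color 1: [8, 13]; color 2: [3, 11]; color 3: [5, 10]; color 4: [0, 1].
(χ(G) = 4 ≤ 6.)

Yes, G is 6-colorable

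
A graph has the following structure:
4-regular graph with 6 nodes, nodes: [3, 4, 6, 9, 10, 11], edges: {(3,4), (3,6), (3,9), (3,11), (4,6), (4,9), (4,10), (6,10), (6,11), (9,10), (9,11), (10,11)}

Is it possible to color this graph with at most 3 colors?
Yes, G is 3-colorable

A valid 3-coloring: color 1: [6, 9]; color 2: [3, 10]; color 3: [4, 11].
(χ(G) = 3 ≤ 3.)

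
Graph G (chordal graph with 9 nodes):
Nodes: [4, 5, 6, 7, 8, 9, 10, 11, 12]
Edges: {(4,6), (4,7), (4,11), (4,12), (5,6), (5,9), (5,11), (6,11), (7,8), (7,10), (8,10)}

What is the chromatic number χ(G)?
χ(G) = 3

Clique number ω(G) = 3 (lower bound: χ ≥ ω).
The clique on [4, 6, 11] has size 3, forcing χ ≥ 3, and the coloring below uses 3 colors, so χ(G) = 3.
A valid 3-coloring: color 1: [4, 5, 8]; color 2: [7, 9, 11, 12]; color 3: [6, 10].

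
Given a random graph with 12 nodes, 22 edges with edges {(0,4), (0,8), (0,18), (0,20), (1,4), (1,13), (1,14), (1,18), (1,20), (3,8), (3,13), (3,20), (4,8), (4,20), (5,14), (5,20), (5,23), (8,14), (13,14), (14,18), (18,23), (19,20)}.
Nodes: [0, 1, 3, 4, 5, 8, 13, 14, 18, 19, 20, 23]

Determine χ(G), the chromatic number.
Clique number ω(G) = 3 (lower bound: χ ≥ ω).
The clique on [0, 4, 8] has size 3, forcing χ ≥ 3, and the coloring below uses 3 colors, so χ(G) = 3.
A valid 3-coloring: color 1: [8, 13, 18, 20]; color 2: [0, 1, 3, 5, 19]; color 3: [4, 14, 23].

χ(G) = 3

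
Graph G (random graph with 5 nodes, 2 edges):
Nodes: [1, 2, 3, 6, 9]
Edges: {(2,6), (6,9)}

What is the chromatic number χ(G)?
χ(G) = 2

Clique number ω(G) = 2 (lower bound: χ ≥ ω).
The graph is bipartite (no odd cycle), so 2 colors suffice: χ(G) = 2.
A valid 2-coloring: color 1: [1, 3, 6]; color 2: [2, 9].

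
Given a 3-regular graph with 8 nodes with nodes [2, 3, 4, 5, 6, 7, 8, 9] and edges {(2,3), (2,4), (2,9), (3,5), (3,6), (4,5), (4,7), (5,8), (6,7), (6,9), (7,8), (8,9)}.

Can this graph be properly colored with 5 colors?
A valid 5-coloring: color 1: [4, 6, 8]; color 2: [3, 7, 9]; color 3: [2, 5].
(χ(G) = 3 ≤ 5.)

Yes, G is 5-colorable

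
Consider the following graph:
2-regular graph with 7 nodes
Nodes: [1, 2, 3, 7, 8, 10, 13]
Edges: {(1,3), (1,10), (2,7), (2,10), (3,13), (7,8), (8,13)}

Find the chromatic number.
χ(G) = 3

Clique number ω(G) = 2 (lower bound: χ ≥ ω).
Odd cycle [2, 7, 8, 13, 3, 1, 10] needs 3 colors (χ ≥ 3).
The coloring below uses 3 colors, so χ(G) = 3.
A valid 3-coloring: color 1: [1, 2, 8]; color 2: [7, 10, 13]; color 3: [3].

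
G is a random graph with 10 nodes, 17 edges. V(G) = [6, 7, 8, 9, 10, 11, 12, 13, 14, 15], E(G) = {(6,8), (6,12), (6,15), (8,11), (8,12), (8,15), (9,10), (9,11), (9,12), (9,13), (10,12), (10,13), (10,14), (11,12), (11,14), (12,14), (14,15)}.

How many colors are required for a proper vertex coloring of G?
χ(G) = 3

Clique number ω(G) = 3 (lower bound: χ ≥ ω).
The clique on [6, 8, 15] has size 3, forcing χ ≥ 3, and the coloring below uses 3 colors, so χ(G) = 3.
A valid 3-coloring: color 1: [7, 12, 13, 15]; color 2: [8, 9, 14]; color 3: [6, 10, 11].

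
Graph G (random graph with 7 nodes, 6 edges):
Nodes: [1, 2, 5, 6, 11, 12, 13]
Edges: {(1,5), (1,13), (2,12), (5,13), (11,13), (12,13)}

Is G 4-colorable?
A valid 4-coloring: color 1: [2, 6, 13]; color 2: [5, 11, 12]; color 3: [1].
(χ(G) = 3 ≤ 4.)

Yes, G is 4-colorable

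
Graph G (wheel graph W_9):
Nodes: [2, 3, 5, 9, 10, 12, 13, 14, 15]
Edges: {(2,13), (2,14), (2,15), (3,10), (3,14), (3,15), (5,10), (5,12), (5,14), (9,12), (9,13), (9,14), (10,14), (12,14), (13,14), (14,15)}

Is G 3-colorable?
A valid 3-coloring: color 1: [14]; color 2: [2, 3, 5, 9]; color 3: [10, 12, 13, 15].
(χ(G) = 3 ≤ 3.)

Yes, G is 3-colorable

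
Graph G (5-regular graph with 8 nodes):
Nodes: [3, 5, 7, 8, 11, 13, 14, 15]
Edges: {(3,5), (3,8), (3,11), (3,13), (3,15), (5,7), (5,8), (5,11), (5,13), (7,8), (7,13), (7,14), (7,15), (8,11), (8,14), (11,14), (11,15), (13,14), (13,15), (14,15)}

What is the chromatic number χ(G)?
Clique number ω(G) = 4 (lower bound: χ ≥ ω).
The clique on [3, 5, 8, 11] has size 4, forcing χ ≥ 4, and the coloring below uses 4 colors, so χ(G) = 4.
A valid 4-coloring: color 1: [8, 15]; color 2: [3, 7]; color 3: [11, 13]; color 4: [5, 14].

χ(G) = 4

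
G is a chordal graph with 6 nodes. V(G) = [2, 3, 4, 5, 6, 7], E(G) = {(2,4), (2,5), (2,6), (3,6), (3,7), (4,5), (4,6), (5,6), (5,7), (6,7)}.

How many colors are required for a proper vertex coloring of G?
Clique number ω(G) = 4 (lower bound: χ ≥ ω).
The clique on [2, 4, 5, 6] has size 4, forcing χ ≥ 4, and the coloring below uses 4 colors, so χ(G) = 4.
A valid 4-coloring: color 1: [6]; color 2: [3, 5]; color 3: [4, 7]; color 4: [2].

χ(G) = 4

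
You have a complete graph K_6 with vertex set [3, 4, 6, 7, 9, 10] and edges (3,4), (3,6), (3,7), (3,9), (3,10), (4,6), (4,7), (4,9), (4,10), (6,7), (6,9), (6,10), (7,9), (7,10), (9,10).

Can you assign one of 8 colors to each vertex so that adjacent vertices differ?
A valid 8-coloring: color 1: [6]; color 2: [3]; color 3: [9]; color 4: [7]; color 5: [4]; color 6: [10].
(χ(G) = 6 ≤ 8.)

Yes, G is 8-colorable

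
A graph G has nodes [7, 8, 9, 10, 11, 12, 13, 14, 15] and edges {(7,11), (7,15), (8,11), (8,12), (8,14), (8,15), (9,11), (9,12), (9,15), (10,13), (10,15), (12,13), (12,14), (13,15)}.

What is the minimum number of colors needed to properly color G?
Clique number ω(G) = 3 (lower bound: χ ≥ ω).
The clique on [8, 12, 14] has size 3, forcing χ ≥ 3, and the coloring below uses 3 colors, so χ(G) = 3.
A valid 3-coloring: color 1: [11, 12, 15]; color 2: [7, 8, 9, 13]; color 3: [10, 14].

χ(G) = 3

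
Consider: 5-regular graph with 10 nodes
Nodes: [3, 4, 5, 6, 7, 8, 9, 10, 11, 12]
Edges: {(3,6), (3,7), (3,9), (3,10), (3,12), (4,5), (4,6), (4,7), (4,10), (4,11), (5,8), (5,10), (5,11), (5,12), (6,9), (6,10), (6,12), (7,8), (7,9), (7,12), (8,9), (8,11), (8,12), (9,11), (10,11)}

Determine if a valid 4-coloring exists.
Yes, G is 4-colorable

A valid 4-coloring: color 1: [9, 10, 12]; color 2: [3, 4, 8]; color 3: [6, 7, 11]; color 4: [5].
(χ(G) = 4 ≤ 4.)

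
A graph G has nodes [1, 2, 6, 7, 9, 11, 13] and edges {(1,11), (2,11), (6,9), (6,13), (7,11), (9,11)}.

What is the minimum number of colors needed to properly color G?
χ(G) = 2

Clique number ω(G) = 2 (lower bound: χ ≥ ω).
The graph is bipartite (no odd cycle), so 2 colors suffice: χ(G) = 2.
A valid 2-coloring: color 1: [6, 11]; color 2: [1, 2, 7, 9, 13].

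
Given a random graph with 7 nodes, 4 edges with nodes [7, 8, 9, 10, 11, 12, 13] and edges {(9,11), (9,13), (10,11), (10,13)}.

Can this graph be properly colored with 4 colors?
Yes, G is 4-colorable

A valid 4-coloring: color 1: [7, 8, 9, 10, 12]; color 2: [11, 13].
(χ(G) = 2 ≤ 4.)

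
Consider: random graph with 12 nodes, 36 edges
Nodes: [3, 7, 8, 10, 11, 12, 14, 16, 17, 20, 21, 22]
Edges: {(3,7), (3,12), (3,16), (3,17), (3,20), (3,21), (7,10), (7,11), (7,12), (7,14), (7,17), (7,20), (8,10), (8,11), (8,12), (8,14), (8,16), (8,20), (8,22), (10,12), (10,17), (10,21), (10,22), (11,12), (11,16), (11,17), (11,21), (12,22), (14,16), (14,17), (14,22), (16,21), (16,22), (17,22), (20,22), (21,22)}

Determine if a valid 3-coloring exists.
No, G is not 3-colorable

The clique on vertices [8, 14, 16, 22] has size 4 > 3, so it alone needs 4 colors.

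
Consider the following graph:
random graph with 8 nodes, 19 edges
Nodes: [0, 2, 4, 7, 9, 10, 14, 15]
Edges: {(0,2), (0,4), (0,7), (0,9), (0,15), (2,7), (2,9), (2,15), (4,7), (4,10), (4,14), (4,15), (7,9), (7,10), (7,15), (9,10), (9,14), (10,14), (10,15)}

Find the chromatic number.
χ(G) = 4

Clique number ω(G) = 4 (lower bound: χ ≥ ω).
The clique on [0, 2, 7, 9] has size 4, forcing χ ≥ 4, and the coloring below uses 4 colors, so χ(G) = 4.
A valid 4-coloring: color 1: [7, 14]; color 2: [0, 10]; color 3: [9, 15]; color 4: [2, 4].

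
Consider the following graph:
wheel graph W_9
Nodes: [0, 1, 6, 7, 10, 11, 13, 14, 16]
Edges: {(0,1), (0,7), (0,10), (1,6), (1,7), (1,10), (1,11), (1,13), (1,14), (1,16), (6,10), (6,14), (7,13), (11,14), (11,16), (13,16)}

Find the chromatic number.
χ(G) = 3

Clique number ω(G) = 3 (lower bound: χ ≥ ω).
The clique on [0, 1, 10] has size 3, forcing χ ≥ 3, and the coloring below uses 3 colors, so χ(G) = 3.
A valid 3-coloring: color 1: [1]; color 2: [7, 10, 14, 16]; color 3: [0, 6, 11, 13].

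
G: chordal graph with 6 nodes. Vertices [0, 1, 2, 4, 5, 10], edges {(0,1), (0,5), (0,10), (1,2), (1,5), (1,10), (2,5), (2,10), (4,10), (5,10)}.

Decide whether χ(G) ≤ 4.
A valid 4-coloring: color 1: [10]; color 2: [1, 4]; color 3: [5]; color 4: [0, 2].
(χ(G) = 4 ≤ 4.)

Yes, G is 4-colorable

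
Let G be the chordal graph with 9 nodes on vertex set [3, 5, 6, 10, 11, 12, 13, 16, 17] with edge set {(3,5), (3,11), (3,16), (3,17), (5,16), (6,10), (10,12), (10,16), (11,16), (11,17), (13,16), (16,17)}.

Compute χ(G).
χ(G) = 4

Clique number ω(G) = 4 (lower bound: χ ≥ ω).
The clique on [3, 11, 16, 17] has size 4, forcing χ ≥ 4, and the coloring below uses 4 colors, so χ(G) = 4.
A valid 4-coloring: color 1: [6, 12, 16]; color 2: [3, 10, 13]; color 3: [5, 11]; color 4: [17].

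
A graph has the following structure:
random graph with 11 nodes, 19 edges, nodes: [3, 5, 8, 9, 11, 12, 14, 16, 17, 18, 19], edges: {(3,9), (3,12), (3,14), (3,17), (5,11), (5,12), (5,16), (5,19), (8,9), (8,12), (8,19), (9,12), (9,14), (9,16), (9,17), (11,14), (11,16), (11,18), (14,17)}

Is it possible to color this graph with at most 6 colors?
Yes, G is 6-colorable

A valid 6-coloring: color 1: [9, 11, 19]; color 2: [12, 14, 16, 18]; color 3: [3, 5, 8]; color 4: [17].
(χ(G) = 4 ≤ 6.)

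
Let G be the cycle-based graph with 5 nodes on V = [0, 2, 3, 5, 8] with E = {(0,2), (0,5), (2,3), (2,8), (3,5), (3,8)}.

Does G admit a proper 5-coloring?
A valid 5-coloring: color 1: [2, 5]; color 2: [0, 3]; color 3: [8].
(χ(G) = 3 ≤ 5.)

Yes, G is 5-colorable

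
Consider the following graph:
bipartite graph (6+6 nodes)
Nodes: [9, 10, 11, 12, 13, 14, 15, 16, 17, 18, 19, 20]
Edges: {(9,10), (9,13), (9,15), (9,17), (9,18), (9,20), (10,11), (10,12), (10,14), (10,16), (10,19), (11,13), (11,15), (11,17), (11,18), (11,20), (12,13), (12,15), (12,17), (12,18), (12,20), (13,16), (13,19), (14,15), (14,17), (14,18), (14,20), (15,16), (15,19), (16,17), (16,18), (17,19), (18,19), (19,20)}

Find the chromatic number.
Clique number ω(G) = 2 (lower bound: χ ≥ ω).
The graph is bipartite (no odd cycle), so 2 colors suffice: χ(G) = 2.
A valid 2-coloring: color 1: [9, 11, 12, 14, 16, 19]; color 2: [10, 13, 15, 17, 18, 20].

χ(G) = 2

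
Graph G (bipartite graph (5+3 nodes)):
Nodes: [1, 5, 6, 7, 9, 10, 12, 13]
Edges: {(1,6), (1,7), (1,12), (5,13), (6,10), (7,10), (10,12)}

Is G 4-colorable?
A valid 4-coloring: color 1: [1, 9, 10, 13]; color 2: [5, 6, 7, 12].
(χ(G) = 2 ≤ 4.)

Yes, G is 4-colorable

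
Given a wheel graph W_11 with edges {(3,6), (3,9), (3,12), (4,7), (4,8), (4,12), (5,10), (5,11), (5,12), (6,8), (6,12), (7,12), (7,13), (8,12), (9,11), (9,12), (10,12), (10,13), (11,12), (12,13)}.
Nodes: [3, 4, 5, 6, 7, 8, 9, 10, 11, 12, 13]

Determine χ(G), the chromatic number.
χ(G) = 3

Clique number ω(G) = 3 (lower bound: χ ≥ ω).
The clique on [3, 9, 12] has size 3, forcing χ ≥ 3, and the coloring below uses 3 colors, so χ(G) = 3.
A valid 3-coloring: color 1: [12]; color 2: [4, 5, 6, 9, 13]; color 3: [3, 7, 8, 10, 11].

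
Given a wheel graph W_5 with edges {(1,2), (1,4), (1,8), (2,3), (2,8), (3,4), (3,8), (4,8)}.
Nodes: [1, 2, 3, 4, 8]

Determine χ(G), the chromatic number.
Clique number ω(G) = 3 (lower bound: χ ≥ ω).
The clique on [1, 2, 8] has size 3, forcing χ ≥ 3, and the coloring below uses 3 colors, so χ(G) = 3.
A valid 3-coloring: color 1: [8]; color 2: [2, 4]; color 3: [1, 3].

χ(G) = 3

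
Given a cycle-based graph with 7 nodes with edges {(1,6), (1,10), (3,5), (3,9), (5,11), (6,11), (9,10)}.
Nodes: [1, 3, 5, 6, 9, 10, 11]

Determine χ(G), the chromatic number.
Clique number ω(G) = 2 (lower bound: χ ≥ ω).
Odd cycle [5, 11, 6, 1, 10, 9, 3] needs 3 colors (χ ≥ 3).
The coloring below uses 3 colors, so χ(G) = 3.
A valid 3-coloring: color 1: [5, 6, 9]; color 2: [1, 3, 11]; color 3: [10].

χ(G) = 3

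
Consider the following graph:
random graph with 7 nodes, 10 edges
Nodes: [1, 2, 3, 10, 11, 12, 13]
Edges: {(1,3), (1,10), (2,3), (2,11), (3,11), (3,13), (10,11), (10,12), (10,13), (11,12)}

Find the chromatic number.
Clique number ω(G) = 3 (lower bound: χ ≥ ω).
The clique on [10, 11, 12] has size 3, forcing χ ≥ 3, and the coloring below uses 3 colors, so χ(G) = 3.
A valid 3-coloring: color 1: [1, 11, 13]; color 2: [3, 10]; color 3: [2, 12].

χ(G) = 3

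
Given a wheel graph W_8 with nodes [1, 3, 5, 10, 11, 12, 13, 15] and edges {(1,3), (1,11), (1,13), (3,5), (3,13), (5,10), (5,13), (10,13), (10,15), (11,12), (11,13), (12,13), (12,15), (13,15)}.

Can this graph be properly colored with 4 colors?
Yes, G is 4-colorable

A valid 4-coloring: color 1: [13]; color 2: [1, 5, 12]; color 3: [3, 11, 15]; color 4: [10].
(χ(G) = 4 ≤ 4.)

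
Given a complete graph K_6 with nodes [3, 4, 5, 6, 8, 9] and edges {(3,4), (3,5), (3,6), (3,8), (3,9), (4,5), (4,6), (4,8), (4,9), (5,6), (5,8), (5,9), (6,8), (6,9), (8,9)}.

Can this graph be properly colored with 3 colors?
The clique on vertices [3, 4, 5, 6, 8, 9] has size 6 > 3, so it alone needs 6 colors.

No, G is not 3-colorable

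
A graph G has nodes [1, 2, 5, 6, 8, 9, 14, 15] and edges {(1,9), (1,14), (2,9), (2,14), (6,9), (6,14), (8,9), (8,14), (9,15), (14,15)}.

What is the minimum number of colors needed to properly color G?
χ(G) = 2

Clique number ω(G) = 2 (lower bound: χ ≥ ω).
The graph is bipartite (no odd cycle), so 2 colors suffice: χ(G) = 2.
A valid 2-coloring: color 1: [5, 9, 14]; color 2: [1, 2, 6, 8, 15].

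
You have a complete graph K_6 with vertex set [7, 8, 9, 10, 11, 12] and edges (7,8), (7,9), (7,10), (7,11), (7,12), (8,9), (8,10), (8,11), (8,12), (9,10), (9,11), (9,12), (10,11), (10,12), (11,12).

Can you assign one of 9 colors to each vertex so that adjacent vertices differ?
Yes, G is 9-colorable

A valid 9-coloring: color 1: [9]; color 2: [12]; color 3: [10]; color 4: [8]; color 5: [7]; color 6: [11].
(χ(G) = 6 ≤ 9.)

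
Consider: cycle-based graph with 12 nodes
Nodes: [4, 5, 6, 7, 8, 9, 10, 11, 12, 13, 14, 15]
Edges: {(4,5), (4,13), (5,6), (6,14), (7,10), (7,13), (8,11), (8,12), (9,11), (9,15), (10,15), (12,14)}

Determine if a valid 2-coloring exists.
A valid 2-coloring: color 1: [4, 6, 7, 11, 12, 15]; color 2: [5, 8, 9, 10, 13, 14].
(χ(G) = 2 ≤ 2.)

Yes, G is 2-colorable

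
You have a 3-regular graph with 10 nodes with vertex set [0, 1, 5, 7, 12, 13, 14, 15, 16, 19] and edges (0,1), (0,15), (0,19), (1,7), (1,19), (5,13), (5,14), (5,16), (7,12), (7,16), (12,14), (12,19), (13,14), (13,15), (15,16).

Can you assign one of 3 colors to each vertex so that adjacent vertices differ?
A valid 3-coloring: color 1: [1, 5, 12, 15]; color 2: [0, 14, 16]; color 3: [7, 13, 19].
(χ(G) = 3 ≤ 3.)

Yes, G is 3-colorable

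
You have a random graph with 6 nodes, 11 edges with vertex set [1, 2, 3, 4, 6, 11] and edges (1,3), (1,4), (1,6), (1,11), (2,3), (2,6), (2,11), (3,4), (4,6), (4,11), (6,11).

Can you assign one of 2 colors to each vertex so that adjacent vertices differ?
No, G is not 2-colorable

The clique on vertices [1, 4, 6, 11] has size 4 > 2, so it alone needs 4 colors.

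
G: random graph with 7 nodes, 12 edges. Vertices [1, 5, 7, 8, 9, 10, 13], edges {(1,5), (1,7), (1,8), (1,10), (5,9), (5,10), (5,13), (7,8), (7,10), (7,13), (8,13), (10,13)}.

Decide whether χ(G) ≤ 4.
A valid 4-coloring: color 1: [1, 9, 13]; color 2: [8, 10]; color 3: [5, 7].
(χ(G) = 3 ≤ 4.)

Yes, G is 4-colorable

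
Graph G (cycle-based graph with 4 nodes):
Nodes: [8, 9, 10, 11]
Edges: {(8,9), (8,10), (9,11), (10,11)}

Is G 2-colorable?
Yes, G is 2-colorable

A valid 2-coloring: color 1: [9, 10]; color 2: [8, 11].
(χ(G) = 2 ≤ 2.)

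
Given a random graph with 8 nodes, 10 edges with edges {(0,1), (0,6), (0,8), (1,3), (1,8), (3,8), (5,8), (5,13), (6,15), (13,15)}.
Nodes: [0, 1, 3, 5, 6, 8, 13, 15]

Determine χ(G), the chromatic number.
Clique number ω(G) = 3 (lower bound: χ ≥ ω).
The clique on [0, 1, 8] has size 3, forcing χ ≥ 3, and the coloring below uses 3 colors, so χ(G) = 3.
A valid 3-coloring: color 1: [6, 8, 13]; color 2: [1, 5, 15]; color 3: [0, 3].

χ(G) = 3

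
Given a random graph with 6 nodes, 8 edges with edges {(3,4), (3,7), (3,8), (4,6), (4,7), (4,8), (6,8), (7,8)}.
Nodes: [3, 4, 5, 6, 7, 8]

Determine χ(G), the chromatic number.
Clique number ω(G) = 4 (lower bound: χ ≥ ω).
The clique on [3, 4, 7, 8] has size 4, forcing χ ≥ 4, and the coloring below uses 4 colors, so χ(G) = 4.
A valid 4-coloring: color 1: [5, 8]; color 2: [4]; color 3: [6, 7]; color 4: [3].

χ(G) = 4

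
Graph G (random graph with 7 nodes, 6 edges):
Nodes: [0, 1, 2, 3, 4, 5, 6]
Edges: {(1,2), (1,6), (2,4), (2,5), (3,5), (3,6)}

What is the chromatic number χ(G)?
χ(G) = 3

Clique number ω(G) = 2 (lower bound: χ ≥ ω).
Odd cycle [2, 1, 6, 3, 5] needs 3 colors (χ ≥ 3).
The coloring below uses 3 colors, so χ(G) = 3.
A valid 3-coloring: color 1: [0, 2, 3]; color 2: [4, 5, 6]; color 3: [1].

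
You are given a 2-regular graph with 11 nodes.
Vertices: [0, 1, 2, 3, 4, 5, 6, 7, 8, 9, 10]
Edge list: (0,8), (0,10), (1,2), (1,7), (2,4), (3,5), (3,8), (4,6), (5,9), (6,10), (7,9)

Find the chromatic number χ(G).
Clique number ω(G) = 2 (lower bound: χ ≥ ω).
Odd cycle [9, 7, 1, 2, 4, 6, 10, 0, 8, 3, 5] needs 3 colors (χ ≥ 3).
The coloring below uses 3 colors, so χ(G) = 3.
A valid 3-coloring: color 1: [0, 2, 3, 6, 7]; color 2: [1, 4, 8, 9, 10]; color 3: [5].

χ(G) = 3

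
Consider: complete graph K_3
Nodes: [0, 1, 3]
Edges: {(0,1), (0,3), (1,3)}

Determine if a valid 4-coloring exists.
A valid 4-coloring: color 1: [3]; color 2: [1]; color 3: [0].
(χ(G) = 3 ≤ 4.)

Yes, G is 4-colorable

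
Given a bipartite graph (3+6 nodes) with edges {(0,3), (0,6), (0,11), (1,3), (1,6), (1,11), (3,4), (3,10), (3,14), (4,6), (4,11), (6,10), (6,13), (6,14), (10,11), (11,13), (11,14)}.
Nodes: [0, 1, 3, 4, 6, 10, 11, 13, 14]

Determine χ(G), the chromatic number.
χ(G) = 2

Clique number ω(G) = 2 (lower bound: χ ≥ ω).
The graph is bipartite (no odd cycle), so 2 colors suffice: χ(G) = 2.
A valid 2-coloring: color 1: [3, 6, 11]; color 2: [0, 1, 4, 10, 13, 14].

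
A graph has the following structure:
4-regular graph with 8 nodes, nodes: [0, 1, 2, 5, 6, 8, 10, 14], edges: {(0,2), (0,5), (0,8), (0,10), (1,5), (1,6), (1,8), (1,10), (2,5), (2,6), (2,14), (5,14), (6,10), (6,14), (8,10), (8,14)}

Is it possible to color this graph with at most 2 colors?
The clique on vertices [0, 8, 10] has size 3 > 2, so it alone needs 3 colors.

No, G is not 2-colorable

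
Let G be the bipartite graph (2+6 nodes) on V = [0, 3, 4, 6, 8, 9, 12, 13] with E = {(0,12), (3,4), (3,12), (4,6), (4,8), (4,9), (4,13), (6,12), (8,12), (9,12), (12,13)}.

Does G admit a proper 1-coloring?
No, G is not 1-colorable

Edge (3,4) forces its endpoints to differ, so 1 color is not enough.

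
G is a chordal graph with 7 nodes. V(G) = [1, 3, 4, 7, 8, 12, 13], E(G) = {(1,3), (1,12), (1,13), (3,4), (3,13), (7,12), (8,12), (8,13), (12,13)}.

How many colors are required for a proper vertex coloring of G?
χ(G) = 3

Clique number ω(G) = 3 (lower bound: χ ≥ ω).
The clique on [1, 3, 13] has size 3, forcing χ ≥ 3, and the coloring below uses 3 colors, so χ(G) = 3.
A valid 3-coloring: color 1: [3, 12]; color 2: [4, 7, 13]; color 3: [1, 8].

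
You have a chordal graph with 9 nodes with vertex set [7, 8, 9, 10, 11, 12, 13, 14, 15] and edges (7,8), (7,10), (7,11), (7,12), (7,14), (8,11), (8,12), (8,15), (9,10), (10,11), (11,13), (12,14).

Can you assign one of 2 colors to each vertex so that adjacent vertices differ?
The clique on vertices [7, 8, 11] has size 3 > 2, so it alone needs 3 colors.

No, G is not 2-colorable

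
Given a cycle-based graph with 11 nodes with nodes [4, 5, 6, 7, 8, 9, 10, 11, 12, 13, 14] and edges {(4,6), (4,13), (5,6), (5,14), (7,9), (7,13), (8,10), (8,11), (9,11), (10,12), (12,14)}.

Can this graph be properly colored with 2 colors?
No, G is not 2-colorable

Odd cycle [7, 9, 11, 8, 10, 12, 14, 5, 6, 4, 13] needs 3 colors (χ ≥ 3).
Hence χ(G) ≥ 3 > 2, so no proper 2-coloring exists.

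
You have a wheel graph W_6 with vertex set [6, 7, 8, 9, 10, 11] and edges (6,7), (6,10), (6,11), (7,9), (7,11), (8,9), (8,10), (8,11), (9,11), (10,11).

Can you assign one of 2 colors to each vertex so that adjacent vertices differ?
The clique on vertices [8, 9, 11] has size 3 > 2, so it alone needs 3 colors.

No, G is not 2-colorable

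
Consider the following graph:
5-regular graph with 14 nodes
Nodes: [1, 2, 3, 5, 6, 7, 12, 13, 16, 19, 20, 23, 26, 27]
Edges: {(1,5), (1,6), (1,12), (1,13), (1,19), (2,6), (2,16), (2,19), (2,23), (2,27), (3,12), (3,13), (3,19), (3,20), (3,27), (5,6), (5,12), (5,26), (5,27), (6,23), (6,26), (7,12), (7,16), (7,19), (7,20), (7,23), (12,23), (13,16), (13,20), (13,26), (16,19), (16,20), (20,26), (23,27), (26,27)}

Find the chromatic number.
Clique number ω(G) = 3 (lower bound: χ ≥ ω).
The clique on [1, 5, 12] has size 3, forcing χ ≥ 3, and the coloring below uses 3 colors, so χ(G) = 3.
A valid 3-coloring: color 1: [2, 5, 7, 13]; color 2: [6, 12, 19, 20, 27]; color 3: [1, 3, 16, 23, 26].

χ(G) = 3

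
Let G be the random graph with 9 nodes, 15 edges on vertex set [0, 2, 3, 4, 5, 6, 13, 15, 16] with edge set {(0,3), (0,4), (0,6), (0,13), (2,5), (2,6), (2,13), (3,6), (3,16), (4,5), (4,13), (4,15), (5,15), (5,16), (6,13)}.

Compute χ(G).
χ(G) = 3

Clique number ω(G) = 3 (lower bound: χ ≥ ω).
The clique on [0, 3, 6] has size 3, forcing χ ≥ 3, and the coloring below uses 3 colors, so χ(G) = 3.
A valid 3-coloring: color 1: [3, 5, 13]; color 2: [4, 6, 16]; color 3: [0, 2, 15].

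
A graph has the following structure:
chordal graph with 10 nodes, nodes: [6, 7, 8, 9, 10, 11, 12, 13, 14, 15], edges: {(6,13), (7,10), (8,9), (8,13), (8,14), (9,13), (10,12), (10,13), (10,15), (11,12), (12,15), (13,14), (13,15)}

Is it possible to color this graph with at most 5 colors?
Yes, G is 5-colorable

A valid 5-coloring: color 1: [7, 12, 13]; color 2: [6, 8, 10, 11]; color 3: [9, 14, 15].
(χ(G) = 3 ≤ 5.)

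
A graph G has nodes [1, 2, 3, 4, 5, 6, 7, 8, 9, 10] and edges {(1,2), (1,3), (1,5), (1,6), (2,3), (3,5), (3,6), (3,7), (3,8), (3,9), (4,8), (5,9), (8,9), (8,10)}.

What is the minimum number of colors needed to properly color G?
Clique number ω(G) = 3 (lower bound: χ ≥ ω).
The clique on [3, 8, 9] has size 3, forcing χ ≥ 3, and the coloring below uses 3 colors, so χ(G) = 3.
A valid 3-coloring: color 1: [3, 4, 10]; color 2: [2, 5, 6, 7, 8]; color 3: [1, 9].

χ(G) = 3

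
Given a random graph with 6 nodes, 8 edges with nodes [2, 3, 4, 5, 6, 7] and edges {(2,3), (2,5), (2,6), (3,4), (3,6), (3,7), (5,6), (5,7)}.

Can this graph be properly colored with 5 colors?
A valid 5-coloring: color 1: [3, 5]; color 2: [2, 4, 7]; color 3: [6].
(χ(G) = 3 ≤ 5.)

Yes, G is 5-colorable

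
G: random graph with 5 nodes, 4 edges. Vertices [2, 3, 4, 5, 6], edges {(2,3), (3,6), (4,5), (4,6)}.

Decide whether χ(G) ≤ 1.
Edge (2,3) forces its endpoints to differ, so 1 color is not enough.

No, G is not 1-colorable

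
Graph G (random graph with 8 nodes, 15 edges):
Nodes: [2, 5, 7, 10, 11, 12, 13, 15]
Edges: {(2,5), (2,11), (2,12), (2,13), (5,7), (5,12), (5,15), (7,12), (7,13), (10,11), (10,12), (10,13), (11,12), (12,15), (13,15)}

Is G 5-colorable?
A valid 5-coloring: color 1: [12, 13]; color 2: [2, 7, 10, 15]; color 3: [5, 11].
(χ(G) = 3 ≤ 5.)

Yes, G is 5-colorable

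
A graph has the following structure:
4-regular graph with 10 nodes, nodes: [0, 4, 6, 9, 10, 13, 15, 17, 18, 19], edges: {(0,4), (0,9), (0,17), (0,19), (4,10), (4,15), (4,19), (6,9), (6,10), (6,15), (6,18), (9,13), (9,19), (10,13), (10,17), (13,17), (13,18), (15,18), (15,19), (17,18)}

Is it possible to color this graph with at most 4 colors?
A valid 4-coloring: color 1: [0, 10, 15]; color 2: [4, 9, 18]; color 3: [6, 13, 19]; color 4: [17].
(χ(G) = 4 ≤ 4.)

Yes, G is 4-colorable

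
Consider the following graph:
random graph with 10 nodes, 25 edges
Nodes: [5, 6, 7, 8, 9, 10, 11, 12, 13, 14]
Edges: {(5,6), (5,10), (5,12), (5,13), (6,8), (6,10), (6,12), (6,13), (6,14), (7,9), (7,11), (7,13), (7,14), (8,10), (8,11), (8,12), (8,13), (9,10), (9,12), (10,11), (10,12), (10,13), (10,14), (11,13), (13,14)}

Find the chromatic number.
χ(G) = 4

Clique number ω(G) = 4 (lower bound: χ ≥ ω).
The clique on [8, 10, 11, 13] has size 4, forcing χ ≥ 4, and the coloring below uses 4 colors, so χ(G) = 4.
A valid 4-coloring: color 1: [7, 10]; color 2: [12, 13]; color 3: [6, 9, 11]; color 4: [5, 8, 14].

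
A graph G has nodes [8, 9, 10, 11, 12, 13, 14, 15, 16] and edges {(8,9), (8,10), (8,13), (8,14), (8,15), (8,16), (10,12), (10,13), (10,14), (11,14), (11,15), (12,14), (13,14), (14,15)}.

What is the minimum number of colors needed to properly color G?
Clique number ω(G) = 4 (lower bound: χ ≥ ω).
The clique on [8, 10, 13, 14] has size 4, forcing χ ≥ 4, and the coloring below uses 4 colors, so χ(G) = 4.
A valid 4-coloring: color 1: [9, 14, 16]; color 2: [8, 11, 12]; color 3: [10, 15]; color 4: [13].

χ(G) = 4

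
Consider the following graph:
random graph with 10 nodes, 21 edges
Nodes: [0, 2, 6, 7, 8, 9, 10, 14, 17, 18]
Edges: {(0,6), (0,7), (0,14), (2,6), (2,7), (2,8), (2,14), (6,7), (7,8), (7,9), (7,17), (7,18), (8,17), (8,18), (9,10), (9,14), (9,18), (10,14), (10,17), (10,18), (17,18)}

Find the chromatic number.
Clique number ω(G) = 4 (lower bound: χ ≥ ω).
The clique on [7, 8, 17, 18] has size 4, forcing χ ≥ 4, and the coloring below uses 4 colors, so χ(G) = 4.
A valid 4-coloring: color 1: [7, 10]; color 2: [0, 2, 18]; color 3: [6, 8, 9]; color 4: [14, 17].

χ(G) = 4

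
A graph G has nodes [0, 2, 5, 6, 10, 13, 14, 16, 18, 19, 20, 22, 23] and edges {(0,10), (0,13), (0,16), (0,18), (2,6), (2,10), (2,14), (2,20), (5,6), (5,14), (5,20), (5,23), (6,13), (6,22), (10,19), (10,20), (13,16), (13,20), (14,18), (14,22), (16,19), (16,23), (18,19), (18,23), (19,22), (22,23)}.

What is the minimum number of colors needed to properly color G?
Clique number ω(G) = 3 (lower bound: χ ≥ ω).
The clique on [0, 13, 16] has size 3, forcing χ ≥ 3, and the coloring below uses 3 colors, so χ(G) = 3.
A valid 3-coloring: color 1: [2, 5, 13, 18, 22]; color 2: [0, 6, 14, 19, 20, 23]; color 3: [10, 16].

χ(G) = 3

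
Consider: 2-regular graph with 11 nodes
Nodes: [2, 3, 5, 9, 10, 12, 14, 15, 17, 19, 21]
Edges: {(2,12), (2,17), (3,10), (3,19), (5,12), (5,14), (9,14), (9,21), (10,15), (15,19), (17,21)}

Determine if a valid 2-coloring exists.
No, G is not 2-colorable

Odd cycle [17, 21, 9, 14, 5, 12, 2] needs 3 colors (χ ≥ 3).
Hence χ(G) ≥ 3 > 2, so no proper 2-coloring exists.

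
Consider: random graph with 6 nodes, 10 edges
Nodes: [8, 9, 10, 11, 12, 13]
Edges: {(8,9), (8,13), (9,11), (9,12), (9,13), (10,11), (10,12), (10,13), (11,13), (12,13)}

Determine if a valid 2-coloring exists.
No, G is not 2-colorable

The clique on vertices [8, 9, 13] has size 3 > 2, so it alone needs 3 colors.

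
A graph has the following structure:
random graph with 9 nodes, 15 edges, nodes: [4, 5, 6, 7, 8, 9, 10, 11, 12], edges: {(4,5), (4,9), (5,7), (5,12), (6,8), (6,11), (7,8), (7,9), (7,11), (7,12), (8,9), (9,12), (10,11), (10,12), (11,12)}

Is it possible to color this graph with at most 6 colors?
A valid 6-coloring: color 1: [4, 8, 12]; color 2: [6, 7, 10]; color 3: [5, 9, 11].
(χ(G) = 3 ≤ 6.)

Yes, G is 6-colorable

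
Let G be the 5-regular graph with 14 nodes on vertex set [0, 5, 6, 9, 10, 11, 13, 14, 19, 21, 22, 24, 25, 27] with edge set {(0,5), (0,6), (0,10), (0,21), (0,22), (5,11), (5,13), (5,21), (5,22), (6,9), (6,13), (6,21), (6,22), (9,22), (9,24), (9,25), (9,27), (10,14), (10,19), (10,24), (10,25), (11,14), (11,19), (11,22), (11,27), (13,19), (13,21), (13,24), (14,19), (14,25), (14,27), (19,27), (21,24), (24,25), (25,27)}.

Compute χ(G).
χ(G) = 4

Clique number ω(G) = 4 (lower bound: χ ≥ ω).
The clique on [11, 14, 19, 27] has size 4, forcing χ ≥ 4, and the coloring below uses 4 colors, so χ(G) = 4.
A valid 4-coloring: color 1: [9, 10, 11, 13]; color 2: [0, 14, 24]; color 3: [21, 22, 27]; color 4: [5, 6, 19, 25].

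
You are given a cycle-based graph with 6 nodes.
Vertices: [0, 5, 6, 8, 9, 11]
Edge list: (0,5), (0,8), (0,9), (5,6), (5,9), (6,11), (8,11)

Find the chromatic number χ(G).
χ(G) = 3

Clique number ω(G) = 3 (lower bound: χ ≥ ω).
The clique on [0, 5, 9] has size 3, forcing χ ≥ 3, and the coloring below uses 3 colors, so χ(G) = 3.
A valid 3-coloring: color 1: [0, 11]; color 2: [5, 8]; color 3: [6, 9].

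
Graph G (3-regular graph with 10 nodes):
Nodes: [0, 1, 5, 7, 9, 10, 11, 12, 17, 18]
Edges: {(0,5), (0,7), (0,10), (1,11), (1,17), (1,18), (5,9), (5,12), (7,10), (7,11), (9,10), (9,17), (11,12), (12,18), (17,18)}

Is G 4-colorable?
Yes, G is 4-colorable

A valid 4-coloring: color 1: [0, 9, 11, 18]; color 2: [7, 12, 17]; color 3: [1, 5, 10].
(χ(G) = 3 ≤ 4.)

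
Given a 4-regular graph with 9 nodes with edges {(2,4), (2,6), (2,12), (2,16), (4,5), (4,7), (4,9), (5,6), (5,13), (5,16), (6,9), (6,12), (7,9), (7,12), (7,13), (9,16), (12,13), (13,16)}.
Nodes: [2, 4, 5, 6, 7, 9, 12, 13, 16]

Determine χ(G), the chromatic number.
χ(G) = 4

Clique number ω(G) = 3 (lower bound: χ ≥ ω).
Suppose a proper 3-coloring c exists. The clique [2, 6, 12] takes 3 distinct colors; by symmetry let c(2) = 1, c(6) = 2, c(12) = 3.
- Vertex 4: neighbors [2] already have colors [1]; try each remaining color.
- Case c(4) = 2:
  - Vertex 7: neighbors [4, 12] already have colors [2, 3] ⇒ c(7) = 1.
  - Vertex 13: neighbors [7, 12] already have colors [1, 3] ⇒ c(13) = 2.
  - Vertex 16: neighbors [2, 13] already have colors [1, 2] ⇒ c(16) = 3.
  - Vertex 9: neighbors [7, 4, 16] already have colors [1, 2, 3] — all 3 colors blocked. Contradiction.
- Case c(4) = 3:
  - Vertex 5: neighbors [6, 4] already have colors [2, 3] ⇒ c(5) = 1.
  - Vertex 9: neighbors [6, 4] already have colors [2, 3] ⇒ c(9) = 1.
  - Vertex 13: neighbors [5, 12] already have colors [1, 3] ⇒ c(13) = 2.
  - Vertex 7: neighbors [9, 13, 4] already have colors [1, 2, 3] — all 3 colors blocked. Contradiction.
Every case ends in a contradiction, so G has no proper 3-coloring (χ ≥ 4).
The coloring below uses 4 colors, so χ(G) = 4.
A valid 4-coloring: color 1: [6, 7, 16]; color 2: [5, 9, 12]; color 3: [2, 13]; color 4: [4].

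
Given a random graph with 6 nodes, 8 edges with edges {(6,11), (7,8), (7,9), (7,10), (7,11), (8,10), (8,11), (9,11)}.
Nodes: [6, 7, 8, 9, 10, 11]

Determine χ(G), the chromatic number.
Clique number ω(G) = 3 (lower bound: χ ≥ ω).
The clique on [7, 8, 10] has size 3, forcing χ ≥ 3, and the coloring below uses 3 colors, so χ(G) = 3.
A valid 3-coloring: color 1: [10, 11]; color 2: [6, 7]; color 3: [8, 9].

χ(G) = 3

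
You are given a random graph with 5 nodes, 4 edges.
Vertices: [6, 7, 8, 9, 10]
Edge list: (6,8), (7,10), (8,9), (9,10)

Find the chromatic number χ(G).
Clique number ω(G) = 2 (lower bound: χ ≥ ω).
The graph is bipartite (no odd cycle), so 2 colors suffice: χ(G) = 2.
A valid 2-coloring: color 1: [8, 10]; color 2: [6, 7, 9].

χ(G) = 2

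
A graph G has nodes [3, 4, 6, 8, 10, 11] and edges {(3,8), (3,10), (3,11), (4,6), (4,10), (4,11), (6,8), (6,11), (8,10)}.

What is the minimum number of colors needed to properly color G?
χ(G) = 3

Clique number ω(G) = 3 (lower bound: χ ≥ ω).
The clique on [3, 8, 10] has size 3, forcing χ ≥ 3, and the coloring below uses 3 colors, so χ(G) = 3.
A valid 3-coloring: color 1: [3, 4]; color 2: [6, 10]; color 3: [8, 11].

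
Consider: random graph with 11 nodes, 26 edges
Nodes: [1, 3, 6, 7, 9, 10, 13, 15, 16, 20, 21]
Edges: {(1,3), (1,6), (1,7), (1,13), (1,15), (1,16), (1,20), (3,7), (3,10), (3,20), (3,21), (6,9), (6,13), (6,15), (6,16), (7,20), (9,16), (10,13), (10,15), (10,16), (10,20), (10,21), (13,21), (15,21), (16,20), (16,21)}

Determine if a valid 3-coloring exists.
No, G is not 3-colorable

The clique on vertices [1, 3, 7, 20] has size 4 > 3, so it alone needs 4 colors.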